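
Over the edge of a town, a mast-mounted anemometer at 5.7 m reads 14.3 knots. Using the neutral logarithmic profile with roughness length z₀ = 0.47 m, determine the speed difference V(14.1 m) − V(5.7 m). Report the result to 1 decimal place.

Log law: V₂ = V₁ · ln(z₂/z₀)/ln(z₁/z₀) = 14.3 × 3.4012/2.4955 = 19.4900 knots
ΔV = 19.4900 − 14.3 = 5.1900 knots

5.2 knots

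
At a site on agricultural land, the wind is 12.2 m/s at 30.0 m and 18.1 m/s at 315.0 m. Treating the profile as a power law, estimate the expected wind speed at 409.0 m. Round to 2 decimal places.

18.91 m/s

First find α: α = ln(V₂/V₁)/ln(z₂/z₁) = ln(18.1/12.2)/ln(315.0/30.0) = 0.39448/2.35138 = 0.1678
Extrapolate from 315.0 m to 409.0 m: V₃ = 18.1 × (409.0/315.0)^0.1678 = 18.1 × 1.0448 = 18.9106 m/s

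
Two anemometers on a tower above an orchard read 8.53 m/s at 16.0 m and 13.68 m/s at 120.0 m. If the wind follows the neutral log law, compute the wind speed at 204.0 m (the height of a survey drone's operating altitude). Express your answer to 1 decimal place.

15.0 m/s

Log law: V ∝ ln(z/z₀). From the pair, with r = V₁/V₂ = 0.62354,
ln z₀ = (ln z₁ − r·ln z₂)/(1 − r) = (2.7726 − 0.62354×4.7875)/0.37646 = -0.5647 → z₀ = 0.5685 m
V₃ = V₁ · ln(z₃/z₀)/ln(z₁/z₀) = 8.53 × 5.8828/3.3373 = 15.0363 m/s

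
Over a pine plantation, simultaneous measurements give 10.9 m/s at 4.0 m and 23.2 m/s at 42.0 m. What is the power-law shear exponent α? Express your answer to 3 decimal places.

α ≈ 0.321

Power law: V₂/V₁ = (z₂/z₁)^α ⇒ α = ln(V₂/V₁) / ln(z₂/z₁)
α = ln(23.2/10.9) / ln(42.0/4.0) = ln(2.1284) / ln(10.5000)
  = 0.75539 / 2.35138 = 0.32125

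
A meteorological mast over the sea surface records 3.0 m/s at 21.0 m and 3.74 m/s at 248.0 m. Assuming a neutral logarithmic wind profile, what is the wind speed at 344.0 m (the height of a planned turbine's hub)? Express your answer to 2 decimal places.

3.84 m/s

Log law: V ∝ ln(z/z₀). From the pair, with r = V₁/V₂ = 0.80214,
ln z₀ = (ln z₁ − r·ln z₂)/(1 − r) = (3.0445 − 0.80214×5.5134)/0.19786 = -6.9646 → z₀ = 0.0009448 m
V₃ = V₁ · ln(z₃/z₀)/ln(z₁/z₀) = 3.0 × 12.8052/10.0091 = 3.8381 m/s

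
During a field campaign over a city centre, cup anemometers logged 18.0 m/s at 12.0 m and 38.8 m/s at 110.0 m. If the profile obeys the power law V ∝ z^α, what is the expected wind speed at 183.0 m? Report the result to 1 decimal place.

46.3 m/s

First find α: α = ln(V₂/V₁)/ln(z₂/z₁) = ln(38.8/18.0)/ln(110.0/12.0) = 0.76805/2.21557 = 0.3467
Extrapolate from 110.0 m to 183.0 m: V₃ = 38.8 × (183.0/110.0)^0.3467 = 38.8 × 1.1930 = 46.2875 m/s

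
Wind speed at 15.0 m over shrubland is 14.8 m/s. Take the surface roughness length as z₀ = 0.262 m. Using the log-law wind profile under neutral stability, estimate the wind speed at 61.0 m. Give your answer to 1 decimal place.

Log law: V(z) ∝ ln(z/z₀), so V₂/V₁ = ln(z₂/z₀) / ln(z₁/z₀).
ln(61.0/0.262) = 5.4503, ln(15.0/0.262) = 4.0475
V₂ = 14.8 × 5.4503/4.0475 = 14.8 × 1.3466 = 19.9296 m/s

19.9 m/s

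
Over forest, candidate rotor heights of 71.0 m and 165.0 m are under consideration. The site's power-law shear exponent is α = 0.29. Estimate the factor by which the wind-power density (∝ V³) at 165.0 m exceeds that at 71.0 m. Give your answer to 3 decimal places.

Speed ratio: V_B/V_A = (z_B/z_A)^α = (165.0/71.0)^0.29 = (2.3239)^0.29 = 1.27704
Power-density ratio: P_B/P_A = (V_B/V_A)³ = (1.27704)³ = 2.08265

2.083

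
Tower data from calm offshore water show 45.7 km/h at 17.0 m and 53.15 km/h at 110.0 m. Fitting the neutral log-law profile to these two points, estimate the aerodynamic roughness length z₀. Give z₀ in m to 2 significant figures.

Log law: V(z) ∝ ln(z/z₀). With r = V₁/V₂ = 45.7/53.15 = 0.85983,
r · ln(z₂/z₀) = ln(z₁/z₀) ⇒ ln z₀ = (ln z₁ − r·ln z₂)/(1 − r)
ln z₀ = (2.83321 − 0.85983×4.70048) / 0.14017 = -8.6210
z₀ = exp(-8.6210) = 0.0001803 m

z₀ ≈ 0.00018 m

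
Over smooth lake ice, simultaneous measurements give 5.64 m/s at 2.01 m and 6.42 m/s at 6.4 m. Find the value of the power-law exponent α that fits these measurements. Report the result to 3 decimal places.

Power law: V₂/V₁ = (z₂/z₁)^α ⇒ α = ln(V₂/V₁) / ln(z₂/z₁)
α = ln(6.42/5.64) / ln(6.4/2.01) = ln(1.1383) / ln(3.1841)
  = 0.12953 / 1.15816 = 0.11184

α ≈ 0.112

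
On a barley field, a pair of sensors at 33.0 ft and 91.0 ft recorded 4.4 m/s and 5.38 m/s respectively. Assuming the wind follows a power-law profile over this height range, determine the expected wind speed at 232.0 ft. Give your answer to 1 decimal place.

6.5 m/s

First find α: α = ln(V₂/V₁)/ln(z₂/z₁) = ln(5.38/4.4)/ln(91.0/33.0) = 0.20108/1.01435 = 0.1982
Extrapolate from 91.0 ft to 232.0 ft: V₃ = 5.38 × (232.0/91.0)^0.1982 = 5.38 × 1.2039 = 6.4767 m/s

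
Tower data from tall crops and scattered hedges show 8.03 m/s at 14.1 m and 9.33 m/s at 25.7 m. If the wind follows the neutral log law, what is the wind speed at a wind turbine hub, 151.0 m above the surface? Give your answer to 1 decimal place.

Log law: V ∝ ln(z/z₀). From the pair, with r = V₁/V₂ = 0.86066,
ln z₀ = (ln z₁ − r·ln z₂)/(1 − r) = (2.6462 − 0.86066×3.2465)/0.13934 = -1.0619 → z₀ = 0.3458 m
V₃ = V₁ · ln(z₃/z₀)/ln(z₁/z₀) = 8.03 × 6.0792/3.7081 = 13.1647 m/s

13.2 m/s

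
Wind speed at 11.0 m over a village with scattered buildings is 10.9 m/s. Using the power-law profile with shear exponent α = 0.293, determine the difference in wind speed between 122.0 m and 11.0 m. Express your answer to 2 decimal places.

Power law: V₂ = V₁ · (z₂/z₁)^α = 10.9 × (11.0909)^0.293 = 22.0598 m/s
ΔV = 22.0598 − 10.9 = 11.1598 m/s

11.16 m/s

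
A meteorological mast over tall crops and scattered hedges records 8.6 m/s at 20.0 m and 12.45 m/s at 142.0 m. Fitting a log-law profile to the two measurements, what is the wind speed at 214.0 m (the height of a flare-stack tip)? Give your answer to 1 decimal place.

13.3 m/s

Log law: V ∝ ln(z/z₀). From the pair, with r = V₁/V₂ = 0.69076,
ln z₀ = (ln z₁ − r·ln z₂)/(1 − r) = (2.9957 − 0.69076×4.9558)/0.30924 = -1.3827 → z₀ = 0.2509 m
V₃ = V₁ · ln(z₃/z₀)/ln(z₁/z₀) = 8.6 × 6.7486/4.3784 = 13.2556 m/s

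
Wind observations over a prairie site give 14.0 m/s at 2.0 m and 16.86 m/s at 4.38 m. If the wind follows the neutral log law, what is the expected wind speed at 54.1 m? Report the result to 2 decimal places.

26.03 m/s

Log law: V ∝ ln(z/z₀). From the pair, with r = V₁/V₂ = 0.83037,
ln z₀ = (ln z₁ − r·ln z₂)/(1 − r) = (0.6931 − 0.83037×1.4770)/0.16963 = -3.1441 → z₀ = 0.04310 m
V₃ = V₁ · ln(z₃/z₀)/ln(z₁/z₀) = 14.0 × 7.1350/3.8373 = 26.0313 m/s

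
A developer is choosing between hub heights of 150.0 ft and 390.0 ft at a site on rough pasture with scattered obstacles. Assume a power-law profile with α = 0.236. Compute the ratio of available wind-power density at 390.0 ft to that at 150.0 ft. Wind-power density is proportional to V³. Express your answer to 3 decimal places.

1.967

Speed ratio: V_B/V_A = (z_B/z_A)^α = (390.0/150.0)^0.236 = (2.6000)^0.236 = 1.25295
Power-density ratio: P_B/P_A = (V_B/V_A)³ = (1.25295)³ = 1.96699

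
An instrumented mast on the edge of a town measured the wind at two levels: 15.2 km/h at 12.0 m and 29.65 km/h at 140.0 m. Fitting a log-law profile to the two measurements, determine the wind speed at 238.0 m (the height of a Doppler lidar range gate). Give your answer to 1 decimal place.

Log law: V ∝ ln(z/z₀). From the pair, with r = V₁/V₂ = 0.51265,
ln z₀ = (ln z₁ − r·ln z₂)/(1 − r) = (2.4849 − 0.51265×4.9416)/0.48735 = -0.0993 → z₀ = 0.9054 m
V₃ = V₁ · ln(z₃/z₀)/ln(z₁/z₀) = 15.2 × 5.5716/2.5842 = 32.7710 km/h

32.8 km/h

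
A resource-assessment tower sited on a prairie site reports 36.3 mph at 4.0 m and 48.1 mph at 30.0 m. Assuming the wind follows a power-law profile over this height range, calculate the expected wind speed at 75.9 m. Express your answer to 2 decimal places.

First find α: α = ln(V₂/V₁)/ln(z₂/z₁) = ln(48.1/36.3)/ln(30.0/4.0) = 0.28146/2.01490 = 0.1397
Extrapolate from 30.0 m to 75.9 m: V₃ = 48.1 × (75.9/30.0)^0.1397 = 48.1 × 1.1384 = 54.7593 mph

54.76 mph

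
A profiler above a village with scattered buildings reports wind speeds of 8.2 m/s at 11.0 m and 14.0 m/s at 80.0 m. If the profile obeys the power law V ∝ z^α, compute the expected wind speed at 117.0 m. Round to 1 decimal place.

15.5 m/s

First find α: α = ln(V₂/V₁)/ln(z₂/z₁) = ln(14.0/8.2)/ln(80.0/11.0) = 0.53492/1.98413 = 0.2696
Extrapolate from 80.0 m to 117.0 m: V₃ = 14.0 × (117.0/80.0)^0.2696 = 14.0 × 1.1079 = 15.5109 m/s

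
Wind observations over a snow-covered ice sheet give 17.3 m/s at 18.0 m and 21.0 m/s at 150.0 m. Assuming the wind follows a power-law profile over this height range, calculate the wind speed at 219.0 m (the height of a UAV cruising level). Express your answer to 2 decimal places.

21.74 m/s

First find α: α = ln(V₂/V₁)/ln(z₂/z₁) = ln(21.0/17.3)/ln(150.0/18.0) = 0.19382/2.12026 = 0.0914
Extrapolate from 150.0 m to 219.0 m: V₃ = 21.0 × (219.0/150.0)^0.0914 = 21.0 × 1.0352 = 21.7392 m/s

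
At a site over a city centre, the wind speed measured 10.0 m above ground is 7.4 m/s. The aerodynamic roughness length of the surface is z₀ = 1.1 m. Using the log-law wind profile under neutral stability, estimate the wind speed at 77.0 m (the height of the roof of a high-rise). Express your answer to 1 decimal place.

Log law: V(z) ∝ ln(z/z₀), so V₂/V₁ = ln(z₂/z₀) / ln(z₁/z₀).
ln(77.0/1.1) = 4.2485, ln(10.0/1.1) = 2.2073
V₂ = 7.4 × 4.2485/2.2073 = 7.4 × 1.9248 = 14.2433 m/s

14.2 m/s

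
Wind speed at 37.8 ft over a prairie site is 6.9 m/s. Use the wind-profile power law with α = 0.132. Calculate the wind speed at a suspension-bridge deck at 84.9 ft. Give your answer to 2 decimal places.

7.68 m/s

Power-law profile: V₂ = V₁ · (z₂/z₁)^α
V₂ = 6.9 × (84.9/37.8)^0.132 = 6.9 × (2.2460)^0.132
    = 6.9 × 1.1127 = 7.6778 m/s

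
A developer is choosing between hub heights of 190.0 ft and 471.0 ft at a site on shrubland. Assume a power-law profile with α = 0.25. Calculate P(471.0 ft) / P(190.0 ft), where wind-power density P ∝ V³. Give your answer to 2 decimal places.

1.98

Speed ratio: V_B/V_A = (z_B/z_A)^α = (471.0/190.0)^0.25 = (2.4789)^0.25 = 1.25478
Power-density ratio: P_B/P_A = (V_B/V_A)³ = (1.25478)³ = 1.97561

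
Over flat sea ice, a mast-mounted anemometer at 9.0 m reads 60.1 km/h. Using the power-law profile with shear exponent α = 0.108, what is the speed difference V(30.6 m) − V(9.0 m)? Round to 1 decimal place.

8.5 km/h

Power law: V₂ = V₁ · (z₂/z₁)^α = 60.1 × (3.4000)^0.108 = 68.5921 km/h
ΔV = 68.5921 − 60.1 = 8.4921 km/h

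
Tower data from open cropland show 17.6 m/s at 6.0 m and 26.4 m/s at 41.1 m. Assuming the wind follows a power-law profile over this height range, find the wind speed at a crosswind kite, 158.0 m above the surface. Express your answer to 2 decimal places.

First find α: α = ln(V₂/V₁)/ln(z₂/z₁) = ln(26.4/17.6)/ln(41.1/6.0) = 0.40547/1.92425 = 0.2107
Extrapolate from 41.1 m to 158.0 m: V₃ = 26.4 × (158.0/41.1)^0.2107 = 26.4 × 1.3281 = 35.0617 m/s

35.06 m/s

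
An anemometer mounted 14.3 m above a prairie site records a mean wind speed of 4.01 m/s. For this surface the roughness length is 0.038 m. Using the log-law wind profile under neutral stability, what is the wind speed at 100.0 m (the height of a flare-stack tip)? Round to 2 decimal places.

5.33 m/s

Log law: V(z) ∝ ln(z/z₀), so V₂/V₁ = ln(z₂/z₀) / ln(z₁/z₀).
ln(100.0/0.038) = 7.8753, ln(14.3/0.038) = 5.9304
V₂ = 4.01 × 7.8753/5.9304 = 4.01 × 1.3280 = 5.3251 m/s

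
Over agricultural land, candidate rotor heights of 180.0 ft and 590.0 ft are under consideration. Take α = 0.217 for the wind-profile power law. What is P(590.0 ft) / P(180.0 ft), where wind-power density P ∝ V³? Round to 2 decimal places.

2.17

Speed ratio: V_B/V_A = (z_B/z_A)^α = (590.0/180.0)^0.217 = (3.2778)^0.217 = 1.29384
Power-density ratio: P_B/P_A = (V_B/V_A)³ = (1.29384)³ = 2.16592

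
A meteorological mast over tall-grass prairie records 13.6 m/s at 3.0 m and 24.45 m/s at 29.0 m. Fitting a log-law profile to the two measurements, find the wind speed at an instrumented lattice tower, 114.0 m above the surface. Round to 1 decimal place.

31.0 m/s

Log law: V ∝ ln(z/z₀). From the pair, with r = V₁/V₂ = 0.55624,
ln z₀ = (ln z₁ − r·ln z₂)/(1 − r) = (1.0986 − 0.55624×3.3673)/0.44376 = -1.7451 → z₀ = 0.1746 m
V₃ = V₁ · ln(z₃/z₀)/ln(z₁/z₀) = 13.6 × 6.4813/2.8437 = 30.9968 m/s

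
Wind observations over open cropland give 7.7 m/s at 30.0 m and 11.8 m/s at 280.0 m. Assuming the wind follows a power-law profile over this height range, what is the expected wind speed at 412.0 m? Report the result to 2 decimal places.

First find α: α = ln(V₂/V₁)/ln(z₂/z₁) = ln(11.8/7.7)/ln(280.0/30.0) = 0.42688/2.23359 = 0.1911
Extrapolate from 280.0 m to 412.0 m: V₃ = 11.8 × (412.0/280.0)^0.1911 = 11.8 × 1.0766 = 12.7040 m/s

12.70 m/s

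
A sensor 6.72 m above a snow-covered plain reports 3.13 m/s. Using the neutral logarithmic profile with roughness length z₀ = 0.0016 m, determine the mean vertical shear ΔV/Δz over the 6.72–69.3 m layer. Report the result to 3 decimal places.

Log law: V₂ = V₁ · ln(z₂/z₀)/ln(z₁/z₀) = 3.13 × 10.6762/8.3428 = 4.0054 m/s
ΔV/Δz = (4.0054 − 3.13)/(69.3 − 6.72) = 0.8754/62.5800 = 0.01399 m/s/m

0.014 m/s/m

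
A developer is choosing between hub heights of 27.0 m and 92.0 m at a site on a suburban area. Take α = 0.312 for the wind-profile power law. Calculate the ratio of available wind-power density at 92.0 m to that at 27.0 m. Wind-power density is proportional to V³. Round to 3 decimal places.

3.150

Speed ratio: V_B/V_A = (z_B/z_A)^α = (92.0/27.0)^0.312 = (3.4074)^0.312 = 1.46594
Power-density ratio: P_B/P_A = (V_B/V_A)³ = (1.46594)³ = 3.15028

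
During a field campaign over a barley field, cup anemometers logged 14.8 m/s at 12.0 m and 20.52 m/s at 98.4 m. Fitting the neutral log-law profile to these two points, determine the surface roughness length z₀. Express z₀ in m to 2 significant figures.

z₀ ≈ 0.052 m

Log law: V(z) ∝ ln(z/z₀). With r = V₁/V₂ = 14.8/20.52 = 0.72125,
r · ln(z₂/z₀) = ln(z₁/z₀) ⇒ ln z₀ = (ln z₁ − r·ln z₂)/(1 − r)
ln z₀ = (2.48491 − 0.72125×4.58904) / 0.27875 = -2.9594
z₀ = exp(-2.9594) = 0.05185 m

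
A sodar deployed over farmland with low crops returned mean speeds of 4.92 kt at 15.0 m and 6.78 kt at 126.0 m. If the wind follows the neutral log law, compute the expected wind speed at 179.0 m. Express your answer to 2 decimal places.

7.09 kt

Log law: V ∝ ln(z/z₀). From the pair, with r = V₁/V₂ = 0.72566,
ln z₀ = (ln z₁ − r·ln z₂)/(1 − r) = (2.7081 − 0.72566×4.8363)/0.27434 = -2.9215 → z₀ = 0.05385 m
V₃ = V₁ · ln(z₃/z₀)/ln(z₁/z₀) = 4.92 × 8.1089/5.6295 = 7.0869 kt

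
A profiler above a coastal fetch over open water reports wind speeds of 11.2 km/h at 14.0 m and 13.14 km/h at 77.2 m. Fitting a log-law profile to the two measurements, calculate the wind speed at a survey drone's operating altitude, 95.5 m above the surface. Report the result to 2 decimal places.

13.38 km/h

Log law: V ∝ ln(z/z₀). From the pair, with r = V₁/V₂ = 0.85236,
ln z₀ = (ln z₁ − r·ln z₂)/(1 − r) = (2.6391 − 0.85236×4.3464)/0.14764 = -7.2178 → z₀ = 0.0007334 m
V₃ = V₁ · ln(z₃/z₀)/ln(z₁/z₀) = 11.2 × 11.7769/9.8568 = 13.3817 km/h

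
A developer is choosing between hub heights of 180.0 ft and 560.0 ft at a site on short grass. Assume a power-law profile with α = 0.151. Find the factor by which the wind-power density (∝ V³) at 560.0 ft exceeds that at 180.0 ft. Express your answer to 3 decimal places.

Speed ratio: V_B/V_A = (z_B/z_A)^α = (560.0/180.0)^0.151 = (3.1111)^0.151 = 1.18694
Power-density ratio: P_B/P_A = (V_B/V_A)³ = (1.18694)³ = 1.67221

1.672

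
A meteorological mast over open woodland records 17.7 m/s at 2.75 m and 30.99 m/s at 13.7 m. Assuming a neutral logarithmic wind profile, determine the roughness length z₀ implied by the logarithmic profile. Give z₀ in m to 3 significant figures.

z₀ ≈ 0.324 m

Log law: V(z) ∝ ln(z/z₀). With r = V₁/V₂ = 17.7/30.99 = 0.57115,
r · ln(z₂/z₀) = ln(z₁/z₀) ⇒ ln z₀ = (ln z₁ − r·ln z₂)/(1 − r)
ln z₀ = (1.01160 − 0.57115×2.61740) / 0.42885 = -1.1270
z₀ = exp(-1.1270) = 0.3240 m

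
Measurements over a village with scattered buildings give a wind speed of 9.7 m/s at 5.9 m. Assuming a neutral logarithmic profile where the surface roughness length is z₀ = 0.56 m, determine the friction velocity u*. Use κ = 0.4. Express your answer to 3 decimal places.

Log law: V(z) = (u*/κ) · ln(z/z₀) ⇒ u* = κ · V / ln(z/z₀)
u* = 0.4 × 9.7 / ln(5.9/0.56) = 0.4 × 9.7 / 2.3548
   = 3.8800 / 2.3548 = 1.6477 m/s

u* ≈ 1.648 m/s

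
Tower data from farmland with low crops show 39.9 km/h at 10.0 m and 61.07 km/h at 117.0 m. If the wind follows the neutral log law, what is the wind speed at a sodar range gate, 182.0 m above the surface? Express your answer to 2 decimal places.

Log law: V ∝ ln(z/z₀). From the pair, with r = V₁/V₂ = 0.65335,
ln z₀ = (ln z₁ − r·ln z₂)/(1 − r) = (2.3026 − 0.65335×4.7622)/0.34665 = -2.3331 → z₀ = 0.09699 m
V₃ = V₁ · ln(z₃/z₀)/ln(z₁/z₀) = 39.9 × 7.5371/4.6357 = 64.8729 km/h

64.87 km/h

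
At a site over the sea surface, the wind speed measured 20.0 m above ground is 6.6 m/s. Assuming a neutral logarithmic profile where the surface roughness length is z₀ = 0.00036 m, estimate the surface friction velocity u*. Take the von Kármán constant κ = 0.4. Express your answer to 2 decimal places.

Log law: V(z) = (u*/κ) · ln(z/z₀) ⇒ u* = κ · V / ln(z/z₀)
u* = 0.4 × 6.6 / ln(20.0/0.00036) = 0.4 × 6.6 / 10.9251
   = 2.6400 / 10.9251 = 0.2416 m/s

u* ≈ 0.24 m/s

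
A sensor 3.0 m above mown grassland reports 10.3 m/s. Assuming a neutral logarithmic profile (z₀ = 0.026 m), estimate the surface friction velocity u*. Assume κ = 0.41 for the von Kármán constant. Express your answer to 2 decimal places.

Log law: V(z) = (u*/κ) · ln(z/z₀) ⇒ u* = κ · V / ln(z/z₀)
u* = 0.41 × 10.3 / ln(3.0/0.026) = 0.41 × 10.3 / 4.7483
   = 4.2230 / 4.7483 = 0.8894 m/s

u* ≈ 0.89 m/s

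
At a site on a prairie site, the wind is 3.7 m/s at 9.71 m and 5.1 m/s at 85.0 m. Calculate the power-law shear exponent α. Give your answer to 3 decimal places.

α ≈ 0.148

Power law: V₂/V₁ = (z₂/z₁)^α ⇒ α = ln(V₂/V₁) / ln(z₂/z₁)
α = ln(5.1/3.7) / ln(85.0/9.71) = ln(1.3784) / ln(8.7539)
  = 0.32091 / 2.16949 = 0.14792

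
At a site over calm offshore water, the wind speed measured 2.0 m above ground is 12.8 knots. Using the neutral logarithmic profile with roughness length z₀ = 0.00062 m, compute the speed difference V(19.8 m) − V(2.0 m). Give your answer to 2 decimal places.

3.63 knots

Log law: V₂ = V₁ · ln(z₂/z₀)/ln(z₁/z₀) = 12.8 × 10.3715/8.0789 = 16.4322 knots
ΔV = 16.4322 − 12.8 = 3.6322 knots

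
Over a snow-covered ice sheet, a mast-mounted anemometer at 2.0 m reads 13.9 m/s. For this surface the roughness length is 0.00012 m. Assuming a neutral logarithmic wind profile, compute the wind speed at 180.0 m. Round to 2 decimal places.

Log law: V(z) ∝ ln(z/z₀), so V₂/V₁ = ln(z₂/z₀) / ln(z₁/z₀).
ln(180.0/0.00012) = 14.2210, ln(2.0/0.00012) = 9.7212
V₂ = 13.9 × 14.2210/9.7212 = 13.9 × 1.4629 = 20.3341 m/s

20.33 m/s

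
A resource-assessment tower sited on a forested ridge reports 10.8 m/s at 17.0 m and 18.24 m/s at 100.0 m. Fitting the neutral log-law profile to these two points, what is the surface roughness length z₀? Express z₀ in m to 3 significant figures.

z₀ ≈ 1.30 m

Log law: V(z) ∝ ln(z/z₀). With r = V₁/V₂ = 10.8/18.24 = 0.59211,
r · ln(z₂/z₀) = ln(z₁/z₀) ⇒ ln z₀ = (ln z₁ − r·ln z₂)/(1 − r)
ln z₀ = (2.83321 − 0.59211×4.60517) / 0.40789 = 0.2610
z₀ = exp(0.2610) = 1.298 m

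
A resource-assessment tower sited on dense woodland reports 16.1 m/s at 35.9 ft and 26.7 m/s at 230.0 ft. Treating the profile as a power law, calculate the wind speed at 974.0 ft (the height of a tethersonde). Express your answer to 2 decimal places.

First find α: α = ln(V₂/V₁)/ln(z₂/z₁) = ln(26.7/16.1)/ln(230.0/35.9) = 0.50584/1.85734 = 0.2723
Extrapolate from 230.0 ft to 974.0 ft: V₃ = 26.7 × (974.0/230.0)^0.2723 = 26.7 × 1.4816 = 39.5574 m/s

39.56 m/s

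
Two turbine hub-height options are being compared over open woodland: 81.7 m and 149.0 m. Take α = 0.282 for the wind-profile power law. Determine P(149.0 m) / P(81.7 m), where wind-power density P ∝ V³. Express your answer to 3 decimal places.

1.663

Speed ratio: V_B/V_A = (z_B/z_A)^α = (149.0/81.7)^0.282 = (1.8237)^0.282 = 1.18466
Power-density ratio: P_B/P_A = (V_B/V_A)³ = (1.18466)³ = 1.66255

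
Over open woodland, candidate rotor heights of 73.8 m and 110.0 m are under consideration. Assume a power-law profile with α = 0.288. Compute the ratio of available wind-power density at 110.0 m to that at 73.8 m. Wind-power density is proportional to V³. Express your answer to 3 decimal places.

1.412

Speed ratio: V_B/V_A = (z_B/z_A)^α = (110.0/73.8)^0.288 = (1.4905)^0.288 = 1.12181
Power-density ratio: P_B/P_A = (V_B/V_A)³ = (1.12181)³ = 1.41177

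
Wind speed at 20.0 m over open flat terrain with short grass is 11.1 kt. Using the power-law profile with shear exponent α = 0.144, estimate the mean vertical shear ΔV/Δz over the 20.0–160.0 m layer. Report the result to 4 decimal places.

Power law: V₂ = V₁ · (z₂/z₁)^α = 11.1 × (8.0000)^0.144 = 14.9750 kt
ΔV/Δz = (14.9750 − 11.1)/(160.0 − 20.0) = 3.8750/140.0000 = 0.02768 kt/m

0.0277 kt/m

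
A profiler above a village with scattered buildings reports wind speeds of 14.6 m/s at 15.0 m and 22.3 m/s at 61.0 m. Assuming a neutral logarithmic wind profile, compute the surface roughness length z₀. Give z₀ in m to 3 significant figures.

Log law: V(z) ∝ ln(z/z₀). With r = V₁/V₂ = 14.6/22.3 = 0.65471,
r · ln(z₂/z₀) = ln(z₁/z₀) ⇒ ln z₀ = (ln z₁ − r·ln z₂)/(1 − r)
ln z₀ = (2.70805 − 0.65471×4.11087) / 0.34529 = 0.0482
z₀ = exp(0.0482) = 1.049 m

z₀ ≈ 1.05 m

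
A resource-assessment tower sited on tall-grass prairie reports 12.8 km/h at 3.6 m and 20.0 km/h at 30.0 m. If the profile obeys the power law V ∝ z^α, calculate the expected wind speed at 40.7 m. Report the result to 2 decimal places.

21.33 km/h

First find α: α = ln(V₂/V₁)/ln(z₂/z₁) = ln(20.0/12.8)/ln(30.0/3.6) = 0.44629/2.12026 = 0.2105
Extrapolate from 30.0 m to 40.7 m: V₃ = 20.0 × (40.7/30.0)^0.2105 = 20.0 × 1.0663 = 21.3262 km/h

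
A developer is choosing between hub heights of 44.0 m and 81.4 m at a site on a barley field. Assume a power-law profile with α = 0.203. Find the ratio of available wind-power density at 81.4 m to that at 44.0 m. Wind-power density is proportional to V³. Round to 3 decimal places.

Speed ratio: V_B/V_A = (z_B/z_A)^α = (81.4/44.0)^0.203 = (1.8500)^0.203 = 1.13302
Power-density ratio: P_B/P_A = (V_B/V_A)³ = (1.13302)³ = 1.45448

1.454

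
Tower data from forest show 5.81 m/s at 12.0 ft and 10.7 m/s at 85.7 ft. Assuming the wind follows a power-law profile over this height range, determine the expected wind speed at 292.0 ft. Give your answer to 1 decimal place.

First find α: α = ln(V₂/V₁)/ln(z₂/z₁) = ln(10.7/5.81)/ln(85.7/12.0) = 0.61066/1.96595 = 0.3106
Extrapolate from 85.7 ft to 292.0 ft: V₃ = 10.7 × (292.0/85.7)^0.3106 = 10.7 × 1.4634 = 15.6588 m/s

15.7 m/s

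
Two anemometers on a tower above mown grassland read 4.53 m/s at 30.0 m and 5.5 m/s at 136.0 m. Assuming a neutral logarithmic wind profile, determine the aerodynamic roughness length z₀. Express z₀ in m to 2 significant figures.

z₀ ≈ 0.026 m

Log law: V(z) ∝ ln(z/z₀). With r = V₁/V₂ = 4.53/5.5 = 0.82364,
r · ln(z₂/z₀) = ln(z₁/z₀) ⇒ ln z₀ = (ln z₁ − r·ln z₂)/(1 − r)
ln z₀ = (3.40120 − 0.82364×4.91265) / 0.17636 = -3.6575
z₀ = exp(-3.6575) = 0.02580 m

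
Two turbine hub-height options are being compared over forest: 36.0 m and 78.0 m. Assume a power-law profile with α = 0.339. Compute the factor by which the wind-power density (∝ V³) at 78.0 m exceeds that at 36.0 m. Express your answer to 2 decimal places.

2.20

Speed ratio: V_B/V_A = (z_B/z_A)^α = (78.0/36.0)^0.339 = (2.1667)^0.339 = 1.29967
Power-density ratio: P_B/P_A = (V_B/V_A)³ = (1.29967)³ = 2.19533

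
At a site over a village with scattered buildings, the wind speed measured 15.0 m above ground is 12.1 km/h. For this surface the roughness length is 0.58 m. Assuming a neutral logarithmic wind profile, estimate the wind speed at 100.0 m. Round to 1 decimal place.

19.2 km/h

Log law: V(z) ∝ ln(z/z₀), so V₂/V₁ = ln(z₂/z₀) / ln(z₁/z₀).
ln(100.0/0.58) = 5.1499, ln(15.0/0.58) = 3.2528
V₂ = 12.1 × 5.1499/3.2528 = 12.1 × 1.5832 = 19.1571 km/h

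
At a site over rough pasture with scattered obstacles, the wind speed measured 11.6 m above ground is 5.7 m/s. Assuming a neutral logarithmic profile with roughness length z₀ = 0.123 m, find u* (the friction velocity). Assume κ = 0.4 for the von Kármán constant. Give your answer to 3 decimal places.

Log law: V(z) = (u*/κ) · ln(z/z₀) ⇒ u* = κ · V / ln(z/z₀)
u* = 0.4 × 5.7 / ln(11.6/0.123) = 0.4 × 5.7 / 4.5466
   = 2.2800 / 4.5466 = 0.5015 m/s

u* ≈ 0.501 m/s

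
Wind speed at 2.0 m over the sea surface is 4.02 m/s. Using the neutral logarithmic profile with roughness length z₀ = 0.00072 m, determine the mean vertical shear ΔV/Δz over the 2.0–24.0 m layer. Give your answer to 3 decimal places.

Log law: V₂ = V₁ · ln(z₂/z₀)/ln(z₁/z₀) = 4.02 × 10.4143/7.9294 = 5.2798 m/s
ΔV/Δz = (5.2798 − 4.02)/(24.0 − 2.0) = 1.2598/22.0000 = 0.05726 m/s/m

0.057 m/s/m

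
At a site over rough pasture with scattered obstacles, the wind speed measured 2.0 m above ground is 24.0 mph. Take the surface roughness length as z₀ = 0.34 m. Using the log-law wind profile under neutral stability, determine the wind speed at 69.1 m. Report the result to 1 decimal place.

72.0 mph

Log law: V(z) ∝ ln(z/z₀), so V₂/V₁ = ln(z₂/z₀) / ln(z₁/z₀).
ln(69.1/0.34) = 5.3144, ln(2.0/0.34) = 1.7720
V₂ = 24.0 × 5.3144/1.7720 = 24.0 × 2.9992 = 71.9796 mph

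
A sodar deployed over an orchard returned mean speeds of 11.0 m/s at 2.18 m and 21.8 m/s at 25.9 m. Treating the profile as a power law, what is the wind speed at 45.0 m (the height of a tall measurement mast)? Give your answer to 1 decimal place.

First find α: α = ln(V₂/V₁)/ln(z₂/z₁) = ln(21.8/11.0)/ln(25.9/2.18) = 0.68401/2.47492 = 0.2764
Extrapolate from 25.9 m to 45.0 m: V₃ = 21.8 × (45.0/25.9)^0.2764 = 21.8 × 1.1649 = 25.3959 m/s

25.4 m/s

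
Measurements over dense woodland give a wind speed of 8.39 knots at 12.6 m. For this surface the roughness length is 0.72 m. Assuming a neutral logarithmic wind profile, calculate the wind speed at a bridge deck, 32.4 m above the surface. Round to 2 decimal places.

11.16 knots

Log law: V(z) ∝ ln(z/z₀), so V₂/V₁ = ln(z₂/z₀) / ln(z₁/z₀).
ln(32.4/0.72) = 3.8067, ln(12.6/0.72) = 2.8622
V₂ = 8.39 × 3.8067/2.8622 = 8.39 × 1.3300 = 11.1585 knots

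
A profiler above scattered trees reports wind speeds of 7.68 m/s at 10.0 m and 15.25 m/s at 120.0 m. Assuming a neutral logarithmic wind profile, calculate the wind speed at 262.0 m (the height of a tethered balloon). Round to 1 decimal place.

Log law: V ∝ ln(z/z₀). From the pair, with r = V₁/V₂ = 0.50361,
ln z₀ = (ln z₁ − r·ln z₂)/(1 − r) = (2.3026 − 0.50361×4.7875)/0.49639 = -0.2184 → z₀ = 0.8038 m
V₃ = V₁ · ln(z₃/z₀)/ln(z₁/z₀) = 7.68 × 5.7868/2.5210 = 17.6288 m/s

17.6 m/s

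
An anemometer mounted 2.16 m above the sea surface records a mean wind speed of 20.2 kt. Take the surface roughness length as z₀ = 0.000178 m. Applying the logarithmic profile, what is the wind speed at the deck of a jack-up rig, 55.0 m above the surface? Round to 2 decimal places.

27.15 kt

Log law: V(z) ∝ ln(z/z₀), so V₂/V₁ = ln(z₂/z₀) / ln(z₁/z₀).
ln(55.0/0.000178) = 12.6411, ln(2.16/0.000178) = 9.4038
V₂ = 20.2 × 12.6411/9.4038 = 20.2 × 1.3442 = 27.1538 kt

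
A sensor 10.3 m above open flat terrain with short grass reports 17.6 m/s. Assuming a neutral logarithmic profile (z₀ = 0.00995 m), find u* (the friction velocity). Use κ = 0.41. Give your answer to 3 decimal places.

u* ≈ 1.039 m/s

Log law: V(z) = (u*/κ) · ln(z/z₀) ⇒ u* = κ · V / ln(z/z₀)
u* = 0.41 × 17.6 / ln(10.3/0.00995) = 0.41 × 17.6 / 6.9423
   = 7.2160 / 6.9423 = 1.0394 m/s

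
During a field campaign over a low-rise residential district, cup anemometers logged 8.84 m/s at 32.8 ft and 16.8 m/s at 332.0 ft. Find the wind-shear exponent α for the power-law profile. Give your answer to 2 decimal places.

Power law: V₂/V₁ = (z₂/z₁)^α ⇒ α = ln(V₂/V₁) / ln(z₂/z₁)
α = ln(16.8/8.84) / ln(332.0/32.8) = ln(1.9005) / ln(10.1220)
  = 0.64209 / 2.31471 = 0.27740

α ≈ 0.28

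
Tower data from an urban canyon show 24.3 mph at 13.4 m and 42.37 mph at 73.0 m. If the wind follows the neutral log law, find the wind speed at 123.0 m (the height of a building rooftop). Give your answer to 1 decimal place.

Log law: V ∝ ln(z/z₀). From the pair, with r = V₁/V₂ = 0.57352,
ln z₀ = (ln z₁ − r·ln z₂)/(1 − r) = (2.5953 − 0.57352×4.2905)/0.42648 = 0.3156 → z₀ = 1.371 m
V₃ = V₁ · ln(z₃/z₀)/ln(z₁/z₀) = 24.3 × 4.4966/2.2797 = 47.9313 mph

47.9 mph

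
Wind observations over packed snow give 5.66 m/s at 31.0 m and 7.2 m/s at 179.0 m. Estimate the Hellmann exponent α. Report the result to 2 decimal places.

α ≈ 0.14

Power law: V₂/V₁ = (z₂/z₁)^α ⇒ α = ln(V₂/V₁) / ln(z₂/z₁)
α = ln(7.2/5.66) / ln(179.0/31.0) = ln(1.2721) / ln(5.7742)
  = 0.24066 / 1.75340 = 0.13725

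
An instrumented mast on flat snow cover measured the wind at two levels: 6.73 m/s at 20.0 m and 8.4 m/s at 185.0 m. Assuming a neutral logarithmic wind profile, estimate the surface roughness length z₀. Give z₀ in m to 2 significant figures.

z₀ ≈ 0.0026 m

Log law: V(z) ∝ ln(z/z₀). With r = V₁/V₂ = 6.73/8.4 = 0.80119,
r · ln(z₂/z₀) = ln(z₁/z₀) ⇒ ln z₀ = (ln z₁ − r·ln z₂)/(1 − r)
ln z₀ = (2.99573 − 0.80119×5.22036) / 0.19881 = -5.9694
z₀ = exp(-5.9694) = 0.002556 m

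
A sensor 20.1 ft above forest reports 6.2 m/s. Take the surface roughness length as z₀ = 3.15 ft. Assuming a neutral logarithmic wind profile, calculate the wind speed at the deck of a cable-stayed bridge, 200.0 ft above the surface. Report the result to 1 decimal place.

Log law: V(z) ∝ ln(z/z₀), so V₂/V₁ = ln(z₂/z₀) / ln(z₁/z₀).
ln(200.0/3.15) = 4.1509, ln(20.1/3.15) = 1.8533
V₂ = 6.2 × 4.1509/1.8533 = 6.2 × 2.2397 = 13.8863 m/s

13.9 m/s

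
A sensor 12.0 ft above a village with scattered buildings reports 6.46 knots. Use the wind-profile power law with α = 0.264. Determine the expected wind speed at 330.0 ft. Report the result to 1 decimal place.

Power-law profile: V₂ = V₁ · (z₂/z₁)^α
V₂ = 6.46 × (330.0/12.0)^0.264 = 6.46 × (27.5000)^0.264
    = 6.46 × 2.3987 = 15.4959 knots

15.5 knots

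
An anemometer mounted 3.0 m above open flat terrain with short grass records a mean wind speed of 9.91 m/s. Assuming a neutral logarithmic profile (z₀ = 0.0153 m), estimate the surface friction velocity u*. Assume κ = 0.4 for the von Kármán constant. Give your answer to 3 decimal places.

u* ≈ 0.751 m/s

Log law: V(z) = (u*/κ) · ln(z/z₀) ⇒ u* = κ · V / ln(z/z₀)
u* = 0.4 × 9.91 / ln(3.0/0.0153) = 0.4 × 9.91 / 5.2785
   = 3.9640 / 5.2785 = 0.7510 m/s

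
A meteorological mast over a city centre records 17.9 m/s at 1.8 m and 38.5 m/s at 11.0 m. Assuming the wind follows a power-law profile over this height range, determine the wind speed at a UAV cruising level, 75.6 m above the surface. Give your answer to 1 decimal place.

87.0 m/s

First find α: α = ln(V₂/V₁)/ln(z₂/z₁) = ln(38.5/17.9)/ln(11.0/1.8) = 0.76586/1.81011 = 0.4231
Extrapolate from 11.0 m to 75.6 m: V₃ = 38.5 × (75.6/11.0)^0.4231 = 38.5 × 2.2604 = 87.0263 m/s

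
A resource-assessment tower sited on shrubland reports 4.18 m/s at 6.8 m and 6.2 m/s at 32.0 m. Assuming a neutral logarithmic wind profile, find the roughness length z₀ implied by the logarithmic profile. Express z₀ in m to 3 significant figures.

Log law: V(z) ∝ ln(z/z₀). With r = V₁/V₂ = 4.18/6.2 = 0.67419,
r · ln(z₂/z₀) = ln(z₁/z₀) ⇒ ln z₀ = (ln z₁ − r·ln z₂)/(1 − r)
ln z₀ = (1.91692 − 0.67419×3.46574) / 0.32581 = -1.2880
z₀ = exp(-1.2880) = 0.2758 m

z₀ ≈ 0.276 m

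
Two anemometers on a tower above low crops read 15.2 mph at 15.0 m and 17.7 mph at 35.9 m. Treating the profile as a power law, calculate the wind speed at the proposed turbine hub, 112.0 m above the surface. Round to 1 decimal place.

21.6 mph

First find α: α = ln(V₂/V₁)/ln(z₂/z₁) = ln(17.7/15.2)/ln(35.9/15.0) = 0.15227/0.87269 = 0.1745
Extrapolate from 35.9 m to 112.0 m: V₃ = 17.7 × (112.0/35.9)^0.1745 = 17.7 × 1.2196 = 21.5869 mph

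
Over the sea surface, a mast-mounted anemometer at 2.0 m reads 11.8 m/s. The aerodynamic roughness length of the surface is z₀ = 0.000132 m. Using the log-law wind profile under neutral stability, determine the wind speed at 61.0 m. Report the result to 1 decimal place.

Log law: V(z) ∝ ln(z/z₀), so V₂/V₁ = ln(z₂/z₀) / ln(z₁/z₀).
ln(61.0/0.000132) = 13.0436, ln(2.0/0.000132) = 9.6259
V₂ = 11.8 × 13.0436/9.6259 = 11.8 × 1.3551 = 15.9897 m/s

16.0 m/s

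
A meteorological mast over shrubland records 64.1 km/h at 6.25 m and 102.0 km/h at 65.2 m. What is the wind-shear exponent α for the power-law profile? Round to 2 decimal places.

α ≈ 0.20

Power law: V₂/V₁ = (z₂/z₁)^α ⇒ α = ln(V₂/V₁) / ln(z₂/z₁)
α = ln(102.0/64.1) / ln(65.2/6.25) = ln(1.5913) / ln(10.4320)
  = 0.46453 / 2.34488 = 0.19810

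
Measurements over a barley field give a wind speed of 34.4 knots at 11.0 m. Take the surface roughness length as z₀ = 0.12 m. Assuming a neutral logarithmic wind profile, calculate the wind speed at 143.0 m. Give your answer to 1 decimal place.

53.9 knots

Log law: V(z) ∝ ln(z/z₀), so V₂/V₁ = ln(z₂/z₀) / ln(z₁/z₀).
ln(143.0/0.12) = 7.0831, ln(11.0/0.12) = 4.5182
V₂ = 34.4 × 7.0831/4.5182 = 34.4 × 1.5677 = 53.9288 knots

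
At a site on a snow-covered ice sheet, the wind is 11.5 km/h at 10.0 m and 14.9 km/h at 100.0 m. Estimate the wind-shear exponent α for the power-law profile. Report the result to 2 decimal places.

Power law: V₂/V₁ = (z₂/z₁)^α ⇒ α = ln(V₂/V₁) / ln(z₂/z₁)
α = ln(14.9/11.5) / ln(100.0/10.0) = ln(1.2957) / ln(10.0000)
  = 0.25901 / 2.30259 = 0.11249

α ≈ 0.11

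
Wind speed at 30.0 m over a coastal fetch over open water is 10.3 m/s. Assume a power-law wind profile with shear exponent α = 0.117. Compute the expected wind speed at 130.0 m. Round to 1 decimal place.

12.2 m/s

Power-law profile: V₂ = V₁ · (z₂/z₁)^α
V₂ = 10.3 × (130.0/30.0)^0.117 = 10.3 × (4.3333)^0.117
    = 10.3 × 1.1872 = 12.2277 m/s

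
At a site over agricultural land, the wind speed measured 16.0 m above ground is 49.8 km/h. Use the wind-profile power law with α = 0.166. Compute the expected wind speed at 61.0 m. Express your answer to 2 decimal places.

62.19 km/h

Power-law profile: V₂ = V₁ · (z₂/z₁)^α
V₂ = 49.8 × (61.0/16.0)^0.166 = 49.8 × (3.8125)^0.166
    = 49.8 × 1.2488 = 62.1885 km/h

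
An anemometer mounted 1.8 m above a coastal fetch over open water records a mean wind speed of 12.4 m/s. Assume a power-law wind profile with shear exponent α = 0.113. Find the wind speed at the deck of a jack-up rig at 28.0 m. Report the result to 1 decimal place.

Power-law profile: V₂ = V₁ · (z₂/z₁)^α
V₂ = 12.4 × (28.0/1.8)^0.113 = 12.4 × (15.5556)^0.113
    = 12.4 × 1.3636 = 16.9085 m/s

16.9 m/s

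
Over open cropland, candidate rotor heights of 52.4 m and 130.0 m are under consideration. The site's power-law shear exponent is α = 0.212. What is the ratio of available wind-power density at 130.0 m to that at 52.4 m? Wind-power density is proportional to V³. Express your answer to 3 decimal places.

1.782

Speed ratio: V_B/V_A = (z_B/z_A)^α = (130.0/52.4)^0.212 = (2.4809)^0.212 = 1.21243
Power-density ratio: P_B/P_A = (V_B/V_A)³ = (1.21243)³ = 1.78227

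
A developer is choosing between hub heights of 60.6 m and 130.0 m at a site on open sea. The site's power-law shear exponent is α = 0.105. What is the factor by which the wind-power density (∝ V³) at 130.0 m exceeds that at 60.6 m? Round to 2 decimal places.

Speed ratio: V_B/V_A = (z_B/z_A)^α = (130.0/60.6)^0.105 = (2.1452)^0.105 = 1.08344
Power-density ratio: P_B/P_A = (V_B/V_A)³ = (1.08344)³ = 1.27178

1.27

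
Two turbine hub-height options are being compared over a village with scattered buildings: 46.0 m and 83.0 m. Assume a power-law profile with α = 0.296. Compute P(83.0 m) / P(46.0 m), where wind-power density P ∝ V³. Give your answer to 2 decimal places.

1.69

Speed ratio: V_B/V_A = (z_B/z_A)^α = (83.0/46.0)^0.296 = (1.8043)^0.296 = 1.19089
Power-density ratio: P_B/P_A = (V_B/V_A)³ = (1.19089)³ = 1.68893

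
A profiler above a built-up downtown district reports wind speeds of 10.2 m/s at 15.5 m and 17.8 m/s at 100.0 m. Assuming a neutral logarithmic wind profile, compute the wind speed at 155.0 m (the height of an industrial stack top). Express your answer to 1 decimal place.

Log law: V ∝ ln(z/z₀). From the pair, with r = V₁/V₂ = 0.57303,
ln z₀ = (ln z₁ − r·ln z₂)/(1 − r) = (2.7408 − 0.57303×4.6052)/0.42697 = 0.2387 → z₀ = 1.270 m
V₃ = V₁ · ln(z₃/z₀)/ln(z₁/z₀) = 10.2 × 4.8047/2.5021 = 19.5866 m/s

19.6 m/s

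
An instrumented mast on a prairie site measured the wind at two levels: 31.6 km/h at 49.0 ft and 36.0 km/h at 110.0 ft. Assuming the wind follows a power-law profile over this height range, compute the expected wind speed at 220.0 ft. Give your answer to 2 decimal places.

40.26 km/h

First find α: α = ln(V₂/V₁)/ln(z₂/z₁) = ln(36.0/31.6)/ln(110.0/49.0) = 0.13036/0.80866 = 0.1612
Extrapolate from 110.0 ft to 220.0 ft: V₃ = 36.0 × (220.0/110.0)^0.1612 = 36.0 × 1.1182 = 40.2560 km/h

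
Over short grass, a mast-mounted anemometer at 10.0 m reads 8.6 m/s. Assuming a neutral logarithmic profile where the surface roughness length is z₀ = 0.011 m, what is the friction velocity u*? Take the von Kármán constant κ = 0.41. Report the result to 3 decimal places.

Log law: V(z) = (u*/κ) · ln(z/z₀) ⇒ u* = κ · V / ln(z/z₀)
u* = 0.41 × 8.6 / ln(10.0/0.011) = 0.41 × 8.6 / 6.8124
   = 3.5260 / 6.8124 = 0.5176 m/s

u* ≈ 0.518 m/s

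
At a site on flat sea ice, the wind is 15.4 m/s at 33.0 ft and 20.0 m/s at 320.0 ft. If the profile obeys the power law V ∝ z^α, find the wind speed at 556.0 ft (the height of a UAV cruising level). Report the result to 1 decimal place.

First find α: α = ln(V₂/V₁)/ln(z₂/z₁) = ln(20.0/15.4)/ln(320.0/33.0) = 0.26136/2.27181 = 0.1150
Extrapolate from 320.0 ft to 556.0 ft: V₃ = 20.0 × (556.0/320.0)^0.1150 = 20.0 × 1.0656 = 21.3124 m/s

21.3 m/s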